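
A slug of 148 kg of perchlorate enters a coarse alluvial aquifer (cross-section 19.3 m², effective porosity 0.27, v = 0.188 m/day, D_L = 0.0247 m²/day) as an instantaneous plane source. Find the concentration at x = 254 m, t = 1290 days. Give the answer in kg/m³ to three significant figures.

0.505 kg/m³

For an instantaneous plane source, C(x,t) = M/(n_e·A·√(4πDt)) · exp(−(x−vt)²/(4Dt)), with n_e·A the pore (flow) area.
Plume center vt = 0.188 × 1290 = 242.52 m, so the well at 254 m is 11.48 m downgradient of the peak.
√(4πDt) = 20.01 m, giving peak height M/(n_e·A·√(4πDt)) = 148/(0.27 × 19.3 × 20.01) = 1.419 kg/m³.
(x−vt)²/(4Dt) = (11.48)²/(4 × 0.0247 × 1290) = 1.034; exp(−1.034) = 0.3556.
C = 1.419 × 0.3556 = 0.505 kg/m³.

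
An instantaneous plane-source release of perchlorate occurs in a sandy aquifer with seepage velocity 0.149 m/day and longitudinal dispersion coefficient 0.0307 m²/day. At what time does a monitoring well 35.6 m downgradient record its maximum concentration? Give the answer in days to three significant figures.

238 days

For the 1D instantaneous-source solution, setting ∂C/∂t = 0 at fixed x gives v²t² + 2Dt − x² = 0, so t = (√(D² + v²x²) − D)/v².
√(D² + v²x²) = √(0.0307² + 0.149² × 35.6²) = 5.304; v² = 0.022201.
t = (5.304 − 0.0307)/0.022201 = 238 days (vs. the pure-advection estimate x/v = 239 d).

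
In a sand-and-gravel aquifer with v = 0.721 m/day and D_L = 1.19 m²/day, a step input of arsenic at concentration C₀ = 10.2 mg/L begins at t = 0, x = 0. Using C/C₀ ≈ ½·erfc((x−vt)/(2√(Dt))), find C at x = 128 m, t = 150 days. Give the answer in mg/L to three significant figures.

For a continuous step input, C/C₀ ≈ ½·erfc((x−vt)/(2√(Dt))).
vt = 0.721 × 150 = 108.15 m and 2√(Dt) = 2√(1.19 × 150) = 26.72 m.
Argument (x−vt)/(2√(Dt)) = (128 − 108.15)/26.72 = 0.7429; ½·erfc(0.7429) = 0.1467.
C = 10.2 × 0.1467 = 1.50 mg/L.

1.50 mg/L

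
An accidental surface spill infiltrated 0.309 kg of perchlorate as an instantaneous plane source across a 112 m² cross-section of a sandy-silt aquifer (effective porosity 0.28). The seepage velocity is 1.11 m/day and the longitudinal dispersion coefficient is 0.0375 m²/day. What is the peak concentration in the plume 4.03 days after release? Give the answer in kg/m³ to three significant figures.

The peak of an instantaneous 1D plume sits at x = vt; there the Gaussian factor is 1 and C_max = M/(n_e·A·√(4πDt)), where n_e·A is the pore area the mass is dissolved in.
√(4πDt) = √(4π × 0.0375 × 4.03) = 1.378 m, so C_max = 0.309/(0.28 × 112 × 1.378) = 0.00715 kg/m³.

0.00715 kg/m³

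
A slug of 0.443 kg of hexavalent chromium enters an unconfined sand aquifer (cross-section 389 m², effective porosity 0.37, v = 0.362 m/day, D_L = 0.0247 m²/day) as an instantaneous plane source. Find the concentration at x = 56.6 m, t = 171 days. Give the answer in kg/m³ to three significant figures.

8.00e-05 kg/m³

For an instantaneous plane source, C(x,t) = M/(n_e·A·√(4πDt)) · exp(−(x−vt)²/(4Dt)), with n_e·A the pore (flow) area.
Plume center vt = 0.362 × 171 = 61.902 m, so the well at 56.6 m is 5.302 m upgradient of the peak.
√(4πDt) = 7.285 m, giving peak height M/(n_e·A·√(4πDt)) = 0.443/(0.37 × 389 × 7.285) = 0.0004225 kg/m³.
(x−vt)²/(4Dt) = (-5.302)²/(4 × 0.0247 × 171) = 1.664; exp(−1.664) = 0.1894.
C = 0.0004225 × 0.1894 = 8.00e-05 kg/m³.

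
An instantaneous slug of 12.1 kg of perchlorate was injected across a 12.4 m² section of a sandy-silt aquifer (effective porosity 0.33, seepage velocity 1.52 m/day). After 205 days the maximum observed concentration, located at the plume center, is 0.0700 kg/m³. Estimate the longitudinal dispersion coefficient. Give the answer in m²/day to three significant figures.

0.693 m²/day

At the plume center C_max = M/(n_e·A·√(4πDt)), so D = M²/(4πt·(n_e·A·C_max)²).
n_e·A·C_max = 0.33 × 12.4 × 0.0700 = 0.2864 kg/m.
D = 12.1²/(4π × 205 × 0.2864²) = 0.693 m²/day.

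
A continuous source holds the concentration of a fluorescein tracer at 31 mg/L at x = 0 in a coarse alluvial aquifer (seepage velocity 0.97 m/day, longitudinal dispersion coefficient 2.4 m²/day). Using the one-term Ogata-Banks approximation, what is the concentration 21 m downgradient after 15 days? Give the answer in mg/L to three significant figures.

For a continuous step input, C/C₀ ≈ ½·erfc((x−vt)/(2√(Dt))).
vt = 0.97 × 15 = 14.55 m and 2√(Dt) = 2√(2.4 × 15) = 12.00 m.
Argument (x−vt)/(2√(Dt)) = (21 − 14.55)/12.00 = 0.5375; ½·erfc(0.5375) = 0.2236.
C = 31 × 0.2236 = 6.93 mg/L.

6.93 mg/L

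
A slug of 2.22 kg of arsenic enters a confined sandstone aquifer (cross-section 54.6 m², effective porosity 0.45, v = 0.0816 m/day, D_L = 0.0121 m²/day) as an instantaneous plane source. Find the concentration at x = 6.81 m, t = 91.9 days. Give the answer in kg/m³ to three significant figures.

0.0217 kg/m³

For an instantaneous plane source, C(x,t) = M/(n_e·A·√(4πDt)) · exp(−(x−vt)²/(4Dt)), with n_e·A the pore (flow) area.
Plume center vt = 0.0816 × 91.9 = 7.49904 m, so the well at 6.81 m is 0.68904 m upgradient of the peak.
√(4πDt) = 3.738 m, giving peak height M/(n_e·A·√(4πDt)) = 2.22/(0.45 × 54.6 × 3.738) = 0.02417 kg/m³.
(x−vt)²/(4Dt) = (-0.68904)²/(4 × 0.0121 × 91.9) = 0.1067; exp(−0.1067) = 0.8988.
C = 0.02417 × 0.8988 = 0.0217 kg/m³.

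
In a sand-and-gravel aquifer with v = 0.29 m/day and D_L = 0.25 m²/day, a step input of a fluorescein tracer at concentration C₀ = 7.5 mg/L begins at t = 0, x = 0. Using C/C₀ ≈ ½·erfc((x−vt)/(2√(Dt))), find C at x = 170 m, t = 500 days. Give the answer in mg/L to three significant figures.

0.427 mg/L

For a continuous step input, C/C₀ ≈ ½·erfc((x−vt)/(2√(Dt))).
vt = 0.29 × 500 = 145 m and 2√(Dt) = 2√(0.25 × 500) = 22.36 m.
Argument (x−vt)/(2√(Dt)) = (170 − 145)/22.36 = 1.118; ½·erfc(1.118) = 0.05693.
C = 7.5 × 0.05693 = 0.427 mg/L.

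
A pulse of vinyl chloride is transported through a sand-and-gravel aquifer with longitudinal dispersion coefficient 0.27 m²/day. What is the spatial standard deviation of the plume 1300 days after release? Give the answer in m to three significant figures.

26.5 m

Dispersive spreading gives a Gaussian with σ² = 2Dt; advection only shifts the center.
σ = √(2 × 0.27 × 1300) = 26.5 m.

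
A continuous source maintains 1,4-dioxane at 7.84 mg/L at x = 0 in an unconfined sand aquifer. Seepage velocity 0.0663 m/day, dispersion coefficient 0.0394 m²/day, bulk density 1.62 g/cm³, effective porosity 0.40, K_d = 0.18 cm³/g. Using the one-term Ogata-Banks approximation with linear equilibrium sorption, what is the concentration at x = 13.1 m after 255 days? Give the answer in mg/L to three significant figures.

Retardation factor R = 1 + ρ_b·K_d/n = 1 + 1.62 × 0.18/0.40 = 1.729.
Sorption retards both mechanisms: v_R = v/R = 0.03835 m/day, D_R = D/R = 0.02279 m²/day.
v_R·t = 0.03835 × 255 = 9.77925 m; 2√(D_R t) = 4.821 m; argument = (13.1 − 9.77925)/4.821 = 0.6888.
C = C₀ × ½·erfc(0.6888) = 7.84 × 0.1650 = 1.29 mg/L.

1.29 mg/L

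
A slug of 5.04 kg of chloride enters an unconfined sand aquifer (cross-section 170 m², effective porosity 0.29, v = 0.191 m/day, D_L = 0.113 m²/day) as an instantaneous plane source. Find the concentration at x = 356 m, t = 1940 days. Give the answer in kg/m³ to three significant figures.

0.00153 kg/m³

For an instantaneous plane source, C(x,t) = M/(n_e·A·√(4πDt)) · exp(−(x−vt)²/(4Dt)), with n_e·A the pore (flow) area.
Plume center vt = 0.191 × 1940 = 370.54 m, so the well at 356 m is 14.54 m upgradient of the peak.
√(4πDt) = 52.49 m, giving peak height M/(n_e·A·√(4πDt)) = 5.04/(0.29 × 170 × 52.49) = 0.001948 kg/m³.
(x−vt)²/(4Dt) = (-14.54)²/(4 × 0.113 × 1940) = 0.2411; exp(−0.2411) = 0.7858.
C = 0.001948 × 0.7858 = 0.00153 kg/m³.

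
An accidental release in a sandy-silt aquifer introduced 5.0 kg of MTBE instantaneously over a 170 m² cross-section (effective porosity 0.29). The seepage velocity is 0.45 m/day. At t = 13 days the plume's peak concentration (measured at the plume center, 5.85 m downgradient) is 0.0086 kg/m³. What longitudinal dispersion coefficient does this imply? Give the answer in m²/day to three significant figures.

At the plume center C_max = M/(n_e·A·√(4πDt)), so D = M²/(4πt·(n_e·A·C_max)²).
n_e·A·C_max = 0.29 × 170 × 0.0086 = 0.4240 kg/m.
D = 5.0²/(4π × 13 × 0.4240²) = 0.851 m²/day.

0.851 m²/day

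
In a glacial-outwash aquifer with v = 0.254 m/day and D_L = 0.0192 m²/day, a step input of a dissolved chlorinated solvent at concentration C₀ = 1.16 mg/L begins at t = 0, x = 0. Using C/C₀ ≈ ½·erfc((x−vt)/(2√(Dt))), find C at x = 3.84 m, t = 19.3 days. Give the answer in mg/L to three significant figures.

1.03 mg/L

For a continuous step input, C/C₀ ≈ ½·erfc((x−vt)/(2√(Dt))).
vt = 0.254 × 19.3 = 4.9022 m and 2√(Dt) = 2√(0.0192 × 19.3) = 1.217 m.
Argument (x−vt)/(2√(Dt)) = (3.84 − 4.9022)/1.217 = -0.8728; ½·erfc(-0.8728) = 0.8915.
C = 1.16 × 0.8915 = 1.03 mg/L.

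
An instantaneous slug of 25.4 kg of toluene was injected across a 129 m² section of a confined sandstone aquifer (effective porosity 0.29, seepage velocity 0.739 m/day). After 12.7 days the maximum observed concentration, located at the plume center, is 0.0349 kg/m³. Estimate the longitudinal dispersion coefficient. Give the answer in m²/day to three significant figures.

2.37 m²/day

At the plume center C_max = M/(n_e·A·√(4πDt)), so D = M²/(4πt·(n_e·A·C_max)²).
n_e·A·C_max = 0.29 × 129 × 0.0349 = 1.306 kg/m.
D = 25.4²/(4π × 12.7 × 1.306²) = 2.37 m²/day.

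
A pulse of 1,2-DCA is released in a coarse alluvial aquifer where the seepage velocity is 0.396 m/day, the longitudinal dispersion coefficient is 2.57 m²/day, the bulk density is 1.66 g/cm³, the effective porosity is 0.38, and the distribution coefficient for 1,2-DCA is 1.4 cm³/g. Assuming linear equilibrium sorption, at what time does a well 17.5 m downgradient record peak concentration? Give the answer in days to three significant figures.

219 days

Retardation factor R = 1 + ρ_b·K_d/n = 1 + 1.66 × 1.4/0.38 = 7.116.
Sorption retards both mechanisms: v_R = v/R = 0.05565 m/day, D_R = D/R = 0.3612 m²/day.
Peak time from v_R²t² + 2D_R t − x² = 0: t = (√(D_R² + v_R²x²) − D_R)/v_R².
√(D_R² + v_R²x²) = √(0.3612² + 0.05565² × 17.5²) = 1.039; v_R² = 0.003097.
t = (1.039 − 0.3612)/0.003097 = 219 days.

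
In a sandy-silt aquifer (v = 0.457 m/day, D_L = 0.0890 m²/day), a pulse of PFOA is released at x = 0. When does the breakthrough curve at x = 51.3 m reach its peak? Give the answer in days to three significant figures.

For the 1D instantaneous-source solution, setting ∂C/∂t = 0 at fixed x gives v²t² + 2Dt − x² = 0, so t = (√(D² + v²x²) − D)/v².
√(D² + v²x²) = √(0.0890² + 0.457² × 51.3²) = 23.44; v² = 0.208849.
t = (23.44 − 0.0890)/0.208849 = 112 days (vs. the pure-advection estimate x/v = 112 d).

112 days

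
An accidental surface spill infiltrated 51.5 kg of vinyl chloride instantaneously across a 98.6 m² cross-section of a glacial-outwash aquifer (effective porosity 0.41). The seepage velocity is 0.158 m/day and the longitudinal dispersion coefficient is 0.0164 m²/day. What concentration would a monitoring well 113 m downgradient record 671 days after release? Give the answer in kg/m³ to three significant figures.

For an instantaneous plane source, C(x,t) = M/(n_e·A·√(4πDt)) · exp(−(x−vt)²/(4Dt)), with n_e·A the pore (flow) area.
Plume center vt = 0.158 × 671 = 106.018 m, so the well at 113 m is 6.982 m downgradient of the peak.
√(4πDt) = 11.76 m, giving peak height M/(n_e·A·√(4πDt)) = 51.5/(0.41 × 98.6 × 11.76) = 0.1083 kg/m³.
(x−vt)²/(4Dt) = (6.982)²/(4 × 0.0164 × 671) = 1.107; exp(−1.107) = 0.3305.
C = 0.1083 × 0.3305 = 0.0358 kg/m³.

0.0358 kg/m³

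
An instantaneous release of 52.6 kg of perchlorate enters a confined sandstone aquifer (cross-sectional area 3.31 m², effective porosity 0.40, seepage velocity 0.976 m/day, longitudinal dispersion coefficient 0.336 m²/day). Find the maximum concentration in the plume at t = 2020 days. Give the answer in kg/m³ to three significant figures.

The peak of an instantaneous 1D plume sits at x = vt; there the Gaussian factor is 1 and C_max = M/(n_e·A·√(4πDt)), where n_e·A is the pore area the mass is dissolved in.
√(4πDt) = √(4π × 0.336 × 2020) = 92.35 m, so C_max = 52.6/(0.40 × 3.31 × 92.35) = 0.430 kg/m³.

0.430 kg/m³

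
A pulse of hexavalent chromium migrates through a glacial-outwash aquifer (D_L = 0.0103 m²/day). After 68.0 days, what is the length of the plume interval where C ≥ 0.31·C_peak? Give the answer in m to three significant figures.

3.62 m

The plume is Gaussian with σ = √(2Dt) = √(2 × 0.0103 × 68.0) = 1.184 m.
C/C_peak = exp(−Δx²/(2σ²)) = 0.31 ⇒ Δx = σ·√(−2 ln 0.31) = 1.184 × 1.530 = 1.812 m.
Width = 2Δx = 3.62 m.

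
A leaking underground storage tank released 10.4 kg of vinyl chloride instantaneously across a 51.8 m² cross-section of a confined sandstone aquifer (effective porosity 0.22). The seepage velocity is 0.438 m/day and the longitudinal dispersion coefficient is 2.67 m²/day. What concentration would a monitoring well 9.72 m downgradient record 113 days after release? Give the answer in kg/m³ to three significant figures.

0.00400 kg/m³

For an instantaneous plane source, C(x,t) = M/(n_e·A·√(4πDt)) · exp(−(x−vt)²/(4Dt)), with n_e·A the pore (flow) area.
Plume center vt = 0.438 × 113 = 49.494 m, so the well at 9.72 m is 39.774 m upgradient of the peak.
√(4πDt) = 61.57 m, giving peak height M/(n_e·A·√(4πDt)) = 10.4/(0.22 × 51.8 × 61.57) = 0.01482 kg/m³.
(x−vt)²/(4Dt) = (-39.774)²/(4 × 2.67 × 113) = 1.311; exp(−1.311) = 0.2696.
C = 0.01482 × 0.2696 = 0.00400 kg/m³.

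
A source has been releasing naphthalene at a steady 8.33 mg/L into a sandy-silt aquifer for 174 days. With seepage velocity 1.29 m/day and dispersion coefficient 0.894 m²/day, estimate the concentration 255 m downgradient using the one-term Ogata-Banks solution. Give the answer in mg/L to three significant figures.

For a continuous step input, C/C₀ ≈ ½·erfc((x−vt)/(2√(Dt))).
vt = 1.29 × 174 = 224.46 m and 2√(Dt) = 2√(0.894 × 174) = 24.94 m.
Argument (x−vt)/(2√(Dt)) = (255 − 224.46)/24.94 = 1.225; ½·erfc(1.225) = 0.04160.
C = 8.33 × 0.04160 = 0.347 mg/L.

0.347 mg/L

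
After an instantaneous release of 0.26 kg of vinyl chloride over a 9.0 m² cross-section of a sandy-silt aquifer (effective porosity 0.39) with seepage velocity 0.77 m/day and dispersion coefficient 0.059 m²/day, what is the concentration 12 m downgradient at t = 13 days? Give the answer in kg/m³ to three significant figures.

0.00656 kg/m³

For an instantaneous plane source, C(x,t) = M/(n_e·A·√(4πDt)) · exp(−(x−vt)²/(4Dt)), with n_e·A the pore (flow) area.
Plume center vt = 0.77 × 13 = 10.01 m, so the well at 12 m is 1.99 m downgradient of the peak.
√(4πDt) = 3.105 m, giving peak height M/(n_e·A·√(4πDt)) = 0.26/(0.39 × 9.0 × 3.105) = 0.02386 kg/m³.
(x−vt)²/(4Dt) = (1.99)²/(4 × 0.059 × 13) = 1.291; exp(−1.291) = 0.2750.
C = 0.02386 × 0.2750 = 0.00656 kg/m³.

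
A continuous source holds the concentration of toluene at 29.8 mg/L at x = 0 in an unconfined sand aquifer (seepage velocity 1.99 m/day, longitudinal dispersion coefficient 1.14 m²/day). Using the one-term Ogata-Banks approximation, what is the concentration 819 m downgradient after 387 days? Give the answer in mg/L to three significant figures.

For a continuous step input, C/C₀ ≈ ½·erfc((x−vt)/(2√(Dt))).
vt = 1.99 × 387 = 770.13 m and 2√(Dt) = 2√(1.14 × 387) = 42.01 m.
Argument (x−vt)/(2√(Dt)) = (819 − 770.13)/42.01 = 1.163; ½·erfc(1.163) = 0.05001.
C = 29.8 × 0.05001 = 1.49 mg/L.

1.49 mg/L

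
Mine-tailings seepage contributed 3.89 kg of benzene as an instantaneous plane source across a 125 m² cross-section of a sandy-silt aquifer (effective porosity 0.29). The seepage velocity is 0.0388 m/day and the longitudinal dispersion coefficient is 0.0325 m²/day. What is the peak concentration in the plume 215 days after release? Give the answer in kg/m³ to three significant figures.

The peak of an instantaneous 1D plume sits at x = vt; there the Gaussian factor is 1 and C_max = M/(n_e·A·√(4πDt)), where n_e·A is the pore area the mass is dissolved in.
√(4πDt) = √(4π × 0.0325 × 215) = 9.371 m, so C_max = 3.89/(0.29 × 125 × 9.371) = 0.0115 kg/m³.

0.0115 kg/m³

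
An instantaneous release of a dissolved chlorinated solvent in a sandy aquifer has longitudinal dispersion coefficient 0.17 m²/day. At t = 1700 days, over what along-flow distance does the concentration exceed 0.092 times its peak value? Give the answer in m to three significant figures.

The plume is Gaussian with σ = √(2Dt) = √(2 × 0.17 × 1700) = 24.04 m.
C/C_peak = exp(−Δx²/(2σ²)) = 0.092 ⇒ Δx = σ·√(−2 ln 0.092) = 24.04 × 2.184 = 52.50 m.
Width = 2Δx = 105 m.

105 m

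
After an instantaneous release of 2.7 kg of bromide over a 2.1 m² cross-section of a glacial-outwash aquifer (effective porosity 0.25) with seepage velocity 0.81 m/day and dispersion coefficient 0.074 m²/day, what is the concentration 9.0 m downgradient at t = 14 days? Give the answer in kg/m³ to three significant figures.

0.380 kg/m³

For an instantaneous plane source, C(x,t) = M/(n_e·A·√(4πDt)) · exp(−(x−vt)²/(4Dt)), with n_e·A the pore (flow) area.
Plume center vt = 0.81 × 14 = 11.34 m, so the well at 9.0 m is 2.34 m upgradient of the peak.
√(4πDt) = 3.608 m, giving peak height M/(n_e·A·√(4πDt)) = 2.7/(0.25 × 2.1 × 3.608) = 1.425 kg/m³.
(x−vt)²/(4Dt) = (-2.34)²/(4 × 0.074 × 14) = 1.321; exp(−1.321) = 0.2669.
C = 1.425 × 0.2669 = 0.380 kg/m³.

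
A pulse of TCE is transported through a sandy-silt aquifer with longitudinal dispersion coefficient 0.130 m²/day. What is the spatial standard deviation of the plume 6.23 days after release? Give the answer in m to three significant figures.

1.27 m

Dispersive spreading gives a Gaussian with σ² = 2Dt; advection only shifts the center.
σ = √(2 × 0.130 × 6.23) = 1.27 m.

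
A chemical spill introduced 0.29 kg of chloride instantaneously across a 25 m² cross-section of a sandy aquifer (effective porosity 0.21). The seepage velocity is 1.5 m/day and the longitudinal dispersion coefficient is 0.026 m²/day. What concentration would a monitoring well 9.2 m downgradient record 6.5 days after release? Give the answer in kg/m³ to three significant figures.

For an instantaneous plane source, C(x,t) = M/(n_e·A·√(4πDt)) · exp(−(x−vt)²/(4Dt)), with n_e·A the pore (flow) area.
Plume center vt = 1.5 × 6.5 = 9.75 m, so the well at 9.2 m is 0.55 m upgradient of the peak.
√(4πDt) = 1.457 m, giving peak height M/(n_e·A·√(4πDt)) = 0.29/(0.21 × 25 × 1.457) = 0.03791 kg/m³.
(x−vt)²/(4Dt) = (-0.55)²/(4 × 0.026 × 6.5) = 0.4475; exp(−0.4475) = 0.6392.
C = 0.03791 × 0.6392 = 0.0242 kg/m³.

0.0242 kg/m³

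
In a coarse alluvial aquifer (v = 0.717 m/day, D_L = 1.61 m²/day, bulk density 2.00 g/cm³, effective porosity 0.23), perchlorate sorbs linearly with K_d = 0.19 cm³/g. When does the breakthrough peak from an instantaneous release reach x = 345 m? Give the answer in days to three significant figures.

Retardation factor R = 1 + ρ_b·K_d/n = 1 + 2.00 × 0.19/0.23 = 2.652.
Sorption retards both mechanisms: v_R = v/R = 0.2704 m/day, D_R = D/R = 0.6071 m²/day.
Peak time from v_R²t² + 2D_R t − x² = 0: t = (√(D_R² + v_R²x²) − D_R)/v_R².
√(D_R² + v_R²x²) = √(0.6071² + 0.2704² × 345²) = 93.29; v_R² = 0.07312.
t = (93.29 − 0.6071)/0.07312 = 1270 days.

1270 days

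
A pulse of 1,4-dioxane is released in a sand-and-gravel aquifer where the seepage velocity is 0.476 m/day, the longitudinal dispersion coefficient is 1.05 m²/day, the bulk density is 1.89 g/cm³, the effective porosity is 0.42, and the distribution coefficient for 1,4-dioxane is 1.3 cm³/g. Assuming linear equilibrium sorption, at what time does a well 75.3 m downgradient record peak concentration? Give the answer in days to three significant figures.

Retardation factor R = 1 + ρ_b·K_d/n = 1 + 1.89 × 1.3/0.42 = 6.850.
Sorption retards both mechanisms: v_R = v/R = 0.06949 m/day, D_R = D/R = 0.1533 m²/day.
Peak time from v_R²t² + 2D_R t − x² = 0: t = (√(D_R² + v_R²x²) − D_R)/v_R².
√(D_R² + v_R²x²) = √(0.1533² + 0.06949² × 75.3²) = 5.235; v_R² = 0.004829.
t = (5.235 − 0.1533)/0.004829 = 1050 days.

1050 days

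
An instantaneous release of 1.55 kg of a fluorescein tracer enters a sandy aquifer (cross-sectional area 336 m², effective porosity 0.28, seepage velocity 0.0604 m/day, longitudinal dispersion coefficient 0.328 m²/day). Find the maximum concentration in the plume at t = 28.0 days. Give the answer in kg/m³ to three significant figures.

0.00153 kg/m³

The peak of an instantaneous 1D plume sits at x = vt; there the Gaussian factor is 1 and C_max = M/(n_e·A·√(4πDt)), where n_e·A is the pore area the mass is dissolved in.
√(4πDt) = √(4π × 0.328 × 28.0) = 10.74 m, so C_max = 1.55/(0.28 × 336 × 10.74) = 0.00153 kg/m³.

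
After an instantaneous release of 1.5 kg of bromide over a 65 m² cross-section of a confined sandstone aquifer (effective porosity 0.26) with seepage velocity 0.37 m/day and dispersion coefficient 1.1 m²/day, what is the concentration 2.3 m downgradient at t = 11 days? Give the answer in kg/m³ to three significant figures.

0.00675 kg/m³

For an instantaneous plane source, C(x,t) = M/(n_e·A·√(4πDt)) · exp(−(x−vt)²/(4Dt)), with n_e·A the pore (flow) area.
Plume center vt = 0.37 × 11 = 4.07 m, so the well at 2.3 m is 1.77 m upgradient of the peak.
√(4πDt) = 12.33 m, giving peak height M/(n_e·A·√(4πDt)) = 1.5/(0.26 × 65 × 12.33) = 0.007198 kg/m³.
(x−vt)²/(4Dt) = (-1.77)²/(4 × 1.1 × 11) = 0.06473; exp(−0.06473) = 0.9373.
C = 0.007198 × 0.9373 = 0.00675 kg/m³.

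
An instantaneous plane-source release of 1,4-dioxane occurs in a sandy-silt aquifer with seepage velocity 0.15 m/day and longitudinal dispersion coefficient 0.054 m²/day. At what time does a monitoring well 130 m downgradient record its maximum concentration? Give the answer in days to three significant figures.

864 days

For the 1D instantaneous-source solution, setting ∂C/∂t = 0 at fixed x gives v²t² + 2Dt − x² = 0, so t = (√(D² + v²x²) − D)/v².
√(D² + v²x²) = √(0.054² + 0.15² × 130²) = 19.50; v² = 0.0225.
t = (19.50 − 0.054)/0.0225 = 864 days (vs. the pure-advection estimate x/v = 867 d).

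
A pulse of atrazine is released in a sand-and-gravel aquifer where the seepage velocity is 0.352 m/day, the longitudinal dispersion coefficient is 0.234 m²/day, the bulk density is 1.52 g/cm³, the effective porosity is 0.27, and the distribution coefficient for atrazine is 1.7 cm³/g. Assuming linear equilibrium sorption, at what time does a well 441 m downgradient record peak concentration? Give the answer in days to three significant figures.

13200 days

Retardation factor R = 1 + ρ_b·K_d/n = 1 + 1.52 × 1.7/0.27 = 10.57.
Sorption retards both mechanisms: v_R = v/R = 0.03330 m/day, D_R = D/R = 0.02214 m²/day.
Peak time from v_R²t² + 2D_R t − x² = 0: t = (√(D_R² + v_R²x²) − D_R)/v_R².
√(D_R² + v_R²x²) = √(0.02214² + 0.03330² × 441²) = 14.69; v_R² = 0.001109.
t = (14.69 − 0.02214)/0.001109 = 13200 days.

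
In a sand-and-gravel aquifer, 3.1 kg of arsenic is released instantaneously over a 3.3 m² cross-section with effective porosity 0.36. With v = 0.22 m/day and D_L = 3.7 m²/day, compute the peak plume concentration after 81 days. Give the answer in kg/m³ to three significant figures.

The peak of an instantaneous 1D plume sits at x = vt; there the Gaussian factor is 1 and C_max = M/(n_e·A·√(4πDt)), where n_e·A is the pore area the mass is dissolved in.
√(4πDt) = √(4π × 3.7 × 81) = 61.37 m, so C_max = 3.1/(0.36 × 3.3 × 61.37) = 0.0425 kg/m³.

0.0425 kg/m³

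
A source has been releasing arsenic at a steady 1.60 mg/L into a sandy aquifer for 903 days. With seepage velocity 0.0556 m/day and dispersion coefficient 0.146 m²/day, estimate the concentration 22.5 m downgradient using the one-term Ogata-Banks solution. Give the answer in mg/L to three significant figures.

For a continuous step input, C/C₀ ≈ ½·erfc((x−vt)/(2√(Dt))).
vt = 0.0556 × 903 = 50.2068 m and 2√(Dt) = 2√(0.146 × 903) = 22.96 m.
Argument (x−vt)/(2√(Dt)) = (22.5 − 50.2068)/22.96 = -1.207; ½·erfc(-1.207) = 0.9561.
C = 1.60 × 0.9561 = 1.53 mg/L.

1.53 mg/L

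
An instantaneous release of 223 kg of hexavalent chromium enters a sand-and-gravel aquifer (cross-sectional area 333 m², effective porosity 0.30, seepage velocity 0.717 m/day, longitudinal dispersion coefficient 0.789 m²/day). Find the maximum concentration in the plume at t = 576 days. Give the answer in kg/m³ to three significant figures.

0.0295 kg/m³

The peak of an instantaneous 1D plume sits at x = vt; there the Gaussian factor is 1 and C_max = M/(n_e·A·√(4πDt)), where n_e·A is the pore area the mass is dissolved in.
√(4πDt) = √(4π × 0.789 × 576) = 75.57 m, so C_max = 223/(0.30 × 333 × 75.57) = 0.0295 kg/m³.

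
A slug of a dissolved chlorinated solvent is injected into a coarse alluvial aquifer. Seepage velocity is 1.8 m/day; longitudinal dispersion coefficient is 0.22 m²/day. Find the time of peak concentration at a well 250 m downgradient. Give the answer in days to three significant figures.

For the 1D instantaneous-source solution, setting ∂C/∂t = 0 at fixed x gives v²t² + 2Dt − x² = 0, so t = (√(D² + v²x²) − D)/v².
√(D² + v²x²) = √(0.22² + 1.8² × 250²) = 450.0; v² = 3.24.
t = (450.0 − 0.22)/3.24 = 139 days (vs. the pure-advection estimate x/v = 139 d).

139 days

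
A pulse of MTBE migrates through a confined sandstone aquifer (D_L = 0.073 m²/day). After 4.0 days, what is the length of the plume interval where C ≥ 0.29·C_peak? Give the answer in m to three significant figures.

The plume is Gaussian with σ = √(2Dt) = √(2 × 0.073 × 4.0) = 0.7642 m.
C/C_peak = exp(−Δx²/(2σ²)) = 0.29 ⇒ Δx = σ·√(−2 ln 0.29) = 0.7642 × 1.573 = 1.202 m.
Width = 2Δx = 2.40 m.

2.40 m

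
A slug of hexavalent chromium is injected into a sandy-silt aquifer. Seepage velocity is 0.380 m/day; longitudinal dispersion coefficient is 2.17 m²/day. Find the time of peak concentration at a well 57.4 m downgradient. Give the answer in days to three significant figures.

137 days

For the 1D instantaneous-source solution, setting ∂C/∂t = 0 at fixed x gives v²t² + 2Dt − x² = 0, so t = (√(D² + v²x²) − D)/v².
√(D² + v²x²) = √(2.17² + 0.380² × 57.4²) = 21.92; v² = 0.1444.
t = (21.92 − 2.17)/0.1444 = 137 days (vs. the pure-advection estimate x/v = 151 d).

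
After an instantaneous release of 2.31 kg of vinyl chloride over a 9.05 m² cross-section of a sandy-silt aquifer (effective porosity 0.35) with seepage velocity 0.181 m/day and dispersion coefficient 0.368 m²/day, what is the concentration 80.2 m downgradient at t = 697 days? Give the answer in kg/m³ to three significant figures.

For an instantaneous plane source, C(x,t) = M/(n_e·A·√(4πDt)) · exp(−(x−vt)²/(4Dt)), with n_e·A the pore (flow) area.
Plume center vt = 0.181 × 697 = 126.157 m, so the well at 80.2 m is 45.957 m upgradient of the peak.
√(4πDt) = 56.77 m, giving peak height M/(n_e·A·√(4πDt)) = 2.31/(0.35 × 9.05 × 56.77) = 0.01285 kg/m³.
(x−vt)²/(4Dt) = (-45.957)²/(4 × 0.368 × 697) = 2.059; exp(−2.059) = 0.1276.
C = 0.01285 × 0.1276 = 0.00164 kg/m³.

0.00164 kg/m³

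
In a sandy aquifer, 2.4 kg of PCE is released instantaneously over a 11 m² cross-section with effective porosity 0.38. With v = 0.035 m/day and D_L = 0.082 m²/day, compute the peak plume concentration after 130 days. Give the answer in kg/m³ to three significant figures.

The peak of an instantaneous 1D plume sits at x = vt; there the Gaussian factor is 1 and C_max = M/(n_e·A·√(4πDt)), where n_e·A is the pore area the mass is dissolved in.
√(4πDt) = √(4π × 0.082 × 130) = 11.57 m, so C_max = 2.4/(0.38 × 11 × 11.57) = 0.0496 kg/m³.

0.0496 kg/m³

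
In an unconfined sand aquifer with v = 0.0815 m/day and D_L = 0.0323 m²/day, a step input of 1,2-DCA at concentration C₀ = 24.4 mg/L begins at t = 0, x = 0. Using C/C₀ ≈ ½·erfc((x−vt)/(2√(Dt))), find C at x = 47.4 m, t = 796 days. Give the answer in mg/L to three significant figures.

For a continuous step input, C/C₀ ≈ ½·erfc((x−vt)/(2√(Dt))).
vt = 0.0815 × 796 = 64.874 m and 2√(Dt) = 2√(0.0323 × 796) = 10.14 m.
Argument (x−vt)/(2√(Dt)) = (47.4 − 64.874)/10.14 = -1.723; ½·erfc(-1.723) = 0.9926.
C = 24.4 × 0.9926 = 24.2 mg/L.

24.2 mg/L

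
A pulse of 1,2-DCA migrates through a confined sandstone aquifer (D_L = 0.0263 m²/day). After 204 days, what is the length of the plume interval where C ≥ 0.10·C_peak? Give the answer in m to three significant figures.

The plume is Gaussian with σ = √(2Dt) = √(2 × 0.0263 × 204) = 3.276 m.
C/C_peak = exp(−Δx²/(2σ²)) = 0.10 ⇒ Δx = σ·√(−2 ln 0.10) = 3.276 × 2.146 = 7.030 m.
Width = 2Δx = 14.1 m.

14.1 m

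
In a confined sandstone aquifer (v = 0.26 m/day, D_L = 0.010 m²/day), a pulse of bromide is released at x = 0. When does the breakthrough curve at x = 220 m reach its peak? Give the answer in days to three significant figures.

846 days

For the 1D instantaneous-source solution, setting ∂C/∂t = 0 at fixed x gives v²t² + 2Dt − x² = 0, so t = (√(D² + v²x²) − D)/v².
√(D² + v²x²) = √(0.010² + 0.26² × 220²) = 57.20; v² = 0.0676.
t = (57.20 − 0.010)/0.0676 = 846 days (vs. the pure-advection estimate x/v = 846 d).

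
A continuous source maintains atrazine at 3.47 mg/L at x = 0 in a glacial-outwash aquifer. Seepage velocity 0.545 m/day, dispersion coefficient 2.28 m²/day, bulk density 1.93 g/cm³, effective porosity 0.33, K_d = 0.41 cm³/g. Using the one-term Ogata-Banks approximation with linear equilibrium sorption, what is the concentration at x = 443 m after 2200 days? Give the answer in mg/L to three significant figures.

Retardation factor R = 1 + ρ_b·K_d/n = 1 + 1.93 × 0.41/0.33 = 3.398.
Sorption retards both mechanisms: v_R = v/R = 0.1604 m/day, D_R = D/R = 0.6710 m²/day.
v_R·t = 0.1604 × 2200 = 352.88 m; 2√(D_R t) = 76.84 m; argument = (443 − 352.88)/76.84 = 1.173.
C = C₀ × ½·erfc(1.173) = 3.47 × 0.04857 = 0.169 mg/L.

0.169 mg/L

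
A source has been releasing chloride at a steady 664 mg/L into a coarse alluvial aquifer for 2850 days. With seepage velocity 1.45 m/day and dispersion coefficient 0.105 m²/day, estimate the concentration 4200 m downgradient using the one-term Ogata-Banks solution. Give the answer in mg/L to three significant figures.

1.92 mg/L

For a continuous step input, C/C₀ ≈ ½·erfc((x−vt)/(2√(Dt))).
vt = 1.45 × 2850 = 4132.5 m and 2√(Dt) = 2√(0.105 × 2850) = 34.60 m.
Argument (x−vt)/(2√(Dt)) = (4200 − 4132.5)/34.60 = 1.951; ½·erfc(1.951) = 0.002898.
C = 664 × 0.002898 = 1.92 mg/L.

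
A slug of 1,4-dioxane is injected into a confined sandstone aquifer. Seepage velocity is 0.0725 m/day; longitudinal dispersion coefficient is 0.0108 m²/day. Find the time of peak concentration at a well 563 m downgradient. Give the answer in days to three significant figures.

For the 1D instantaneous-source solution, setting ∂C/∂t = 0 at fixed x gives v²t² + 2Dt − x² = 0, so t = (√(D² + v²x²) − D)/v².
√(D² + v²x²) = √(0.0108² + 0.0725² × 563²) = 40.82; v² = 0.00525625.
t = (40.82 − 0.0108)/0.00525625 = 7760 days (vs. the pure-advection estimate x/v = 7770 d).

7760 days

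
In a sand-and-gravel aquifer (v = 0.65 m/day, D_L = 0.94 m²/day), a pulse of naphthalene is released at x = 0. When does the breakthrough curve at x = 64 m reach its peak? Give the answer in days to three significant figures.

96.3 days

For the 1D instantaneous-source solution, setting ∂C/∂t = 0 at fixed x gives v²t² + 2Dt − x² = 0, so t = (√(D² + v²x²) − D)/v².
√(D² + v²x²) = √(0.94² + 0.65² × 64²) = 41.61; v² = 0.4225.
t = (41.61 − 0.94)/0.4225 = 96.3 days (vs. the pure-advection estimate x/v = 98.5 d).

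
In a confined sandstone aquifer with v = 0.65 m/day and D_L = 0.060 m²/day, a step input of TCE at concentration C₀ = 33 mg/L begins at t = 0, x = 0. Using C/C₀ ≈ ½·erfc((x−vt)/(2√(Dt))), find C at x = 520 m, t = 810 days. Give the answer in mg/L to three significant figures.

24.6 mg/L

For a continuous step input, C/C₀ ≈ ½·erfc((x−vt)/(2√(Dt))).
vt = 0.65 × 810 = 526.5 m and 2√(Dt) = 2√(0.060 × 810) = 13.94 m.
Argument (x−vt)/(2√(Dt)) = (520 − 526.5)/13.94 = -0.4663; ½·erfc(-0.4663) = 0.7452.
C = 33 × 0.7452 = 24.6 mg/L.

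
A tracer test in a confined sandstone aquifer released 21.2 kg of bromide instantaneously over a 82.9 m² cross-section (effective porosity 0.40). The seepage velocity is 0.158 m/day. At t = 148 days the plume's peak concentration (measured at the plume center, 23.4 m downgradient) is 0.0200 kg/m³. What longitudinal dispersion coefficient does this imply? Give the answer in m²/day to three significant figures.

At the plume center C_max = M/(n_e·A·√(4πDt)), so D = M²/(4πt·(n_e·A·C_max)²).
n_e·A·C_max = 0.40 × 82.9 × 0.0200 = 0.6632 kg/m.
D = 21.2²/(4π × 148 × 0.6632²) = 0.549 m²/day.

0.549 m²/day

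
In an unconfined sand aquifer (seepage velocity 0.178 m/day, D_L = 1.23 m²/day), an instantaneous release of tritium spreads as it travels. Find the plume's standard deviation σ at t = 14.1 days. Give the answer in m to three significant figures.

Dispersive spreading gives a Gaussian with σ² = 2Dt; advection only shifts the center.
σ = √(2 × 1.23 × 14.1) = 5.89 m.

5.89 m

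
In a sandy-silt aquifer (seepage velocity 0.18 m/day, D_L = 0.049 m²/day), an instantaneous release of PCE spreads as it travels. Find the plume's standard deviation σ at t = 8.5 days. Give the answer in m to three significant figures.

0.913 m

Dispersive spreading gives a Gaussian with σ² = 2Dt; advection only shifts the center.
σ = √(2 × 0.049 × 8.5) = 0.913 m.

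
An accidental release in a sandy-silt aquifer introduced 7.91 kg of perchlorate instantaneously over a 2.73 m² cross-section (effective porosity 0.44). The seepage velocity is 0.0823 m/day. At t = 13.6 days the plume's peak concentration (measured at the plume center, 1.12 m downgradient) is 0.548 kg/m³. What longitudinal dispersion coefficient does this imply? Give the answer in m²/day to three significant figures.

0.845 m²/day

At the plume center C_max = M/(n_e·A·√(4πDt)), so D = M²/(4πt·(n_e·A·C_max)²).
n_e·A·C_max = 0.44 × 2.73 × 0.548 = 0.6583 kg/m.
D = 7.91²/(4π × 13.6 × 0.6583²) = 0.845 m²/day.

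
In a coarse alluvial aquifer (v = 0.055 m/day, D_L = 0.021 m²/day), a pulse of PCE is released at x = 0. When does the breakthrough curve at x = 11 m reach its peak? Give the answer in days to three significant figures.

For the 1D instantaneous-source solution, setting ∂C/∂t = 0 at fixed x gives v²t² + 2Dt − x² = 0, so t = (√(D² + v²x²) − D)/v².
√(D² + v²x²) = √(0.021² + 0.055² × 11²) = 0.6054; v² = 0.003025.
t = (0.6054 − 0.021)/0.003025 = 193 days (vs. the pure-advection estimate x/v = 200 d).

193 days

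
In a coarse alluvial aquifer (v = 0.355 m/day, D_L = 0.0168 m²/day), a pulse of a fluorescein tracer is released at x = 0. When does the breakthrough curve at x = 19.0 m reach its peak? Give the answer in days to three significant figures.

53.4 days

For the 1D instantaneous-source solution, setting ∂C/∂t = 0 at fixed x gives v²t² + 2Dt − x² = 0, so t = (√(D² + v²x²) − D)/v².
√(D² + v²x²) = √(0.0168² + 0.355² × 19.0²) = 6.745; v² = 0.126025.
t = (6.745 − 0.0168)/0.126025 = 53.4 days (vs. the pure-advection estimate x/v = 53.5 d).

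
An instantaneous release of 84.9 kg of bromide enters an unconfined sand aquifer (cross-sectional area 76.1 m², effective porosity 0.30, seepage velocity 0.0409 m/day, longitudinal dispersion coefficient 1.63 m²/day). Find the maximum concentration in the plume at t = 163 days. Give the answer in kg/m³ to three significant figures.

0.0644 kg/m³

The peak of an instantaneous 1D plume sits at x = vt; there the Gaussian factor is 1 and C_max = M/(n_e·A·√(4πDt)), where n_e·A is the pore area the mass is dissolved in.
√(4πDt) = √(4π × 1.63 × 163) = 57.78 m, so C_max = 84.9/(0.30 × 76.1 × 57.78) = 0.0644 kg/m³.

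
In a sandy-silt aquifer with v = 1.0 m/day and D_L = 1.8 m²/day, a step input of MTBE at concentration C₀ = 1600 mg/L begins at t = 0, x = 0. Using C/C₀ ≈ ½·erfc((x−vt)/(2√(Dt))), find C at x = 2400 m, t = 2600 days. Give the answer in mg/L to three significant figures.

For a continuous step input, C/C₀ ≈ ½·erfc((x−vt)/(2√(Dt))).
vt = 1.0 × 2600 = 2600 m and 2√(Dt) = 2√(1.8 × 2600) = 136.8 m.
Argument (x−vt)/(2√(Dt)) = (2400 − 2600)/136.8 = -1.462; ½·erfc(-1.462) = 0.9807.
C = 1600 × 0.9807 = 1570 mg/L.

1570 mg/L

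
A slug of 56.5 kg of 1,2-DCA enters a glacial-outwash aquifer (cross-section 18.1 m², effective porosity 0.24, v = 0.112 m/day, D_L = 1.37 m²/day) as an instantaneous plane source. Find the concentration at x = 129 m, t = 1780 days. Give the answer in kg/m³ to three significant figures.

0.0447 kg/m³

For an instantaneous plane source, C(x,t) = M/(n_e·A·√(4πDt)) · exp(−(x−vt)²/(4Dt)), with n_e·A the pore (flow) area.
Plume center vt = 0.112 × 1780 = 199.36 m, so the well at 129 m is 70.36 m upgradient of the peak.
√(4πDt) = 175.1 m, giving peak height M/(n_e·A·√(4πDt)) = 56.5/(0.24 × 18.1 × 175.1) = 0.07428 kg/m³.
(x−vt)²/(4Dt) = (-70.36)²/(4 × 1.37 × 1780) = 0.5075; exp(−0.5075) = 0.6020.
C = 0.07428 × 0.6020 = 0.0447 kg/m³.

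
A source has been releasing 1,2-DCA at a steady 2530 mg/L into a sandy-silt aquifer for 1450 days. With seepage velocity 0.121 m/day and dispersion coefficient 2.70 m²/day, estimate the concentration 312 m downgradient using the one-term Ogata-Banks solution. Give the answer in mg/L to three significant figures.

For a continuous step input, C/C₀ ≈ ½·erfc((x−vt)/(2√(Dt))).
vt = 0.121 × 1450 = 175.45 m and 2√(Dt) = 2√(2.70 × 1450) = 125.1 m.
Argument (x−vt)/(2√(Dt)) = (312 − 175.45)/125.1 = 1.092; ½·erfc(1.092) = 0.06126.
C = 2530 × 0.06126 = 155 mg/L.

155 mg/L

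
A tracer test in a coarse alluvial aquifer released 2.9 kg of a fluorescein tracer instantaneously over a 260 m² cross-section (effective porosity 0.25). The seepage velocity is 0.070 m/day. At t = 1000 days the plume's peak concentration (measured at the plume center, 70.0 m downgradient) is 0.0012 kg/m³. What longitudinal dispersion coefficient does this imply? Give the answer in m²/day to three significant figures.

0.110 m²/day

At the plume center C_max = M/(n_e·A·√(4πDt)), so D = M²/(4πt·(n_e·A·C_max)²).
n_e·A·C_max = 0.25 × 260 × 0.0012 = 0.07800 kg/m.
D = 2.9²/(4π × 1000 × 0.07800²) = 0.110 m²/day.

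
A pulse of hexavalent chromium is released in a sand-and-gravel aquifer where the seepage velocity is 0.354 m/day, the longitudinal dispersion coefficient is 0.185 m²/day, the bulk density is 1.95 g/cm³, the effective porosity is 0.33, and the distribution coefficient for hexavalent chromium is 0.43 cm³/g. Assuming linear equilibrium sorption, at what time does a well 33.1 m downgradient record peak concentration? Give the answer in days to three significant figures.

Retardation factor R = 1 + ρ_b·K_d/n = 1 + 1.95 × 0.43/0.33 = 3.541.
Sorption retards both mechanisms: v_R = v/R = 0.09997 m/day, D_R = D/R = 0.05225 m²/day.
Peak time from v_R²t² + 2D_R t − x² = 0: t = (√(D_R² + v_R²x²) − D_R)/v_R².
√(D_R² + v_R²x²) = √(0.05225² + 0.09997² × 33.1²) = 3.309; v_R² = 0.009994.
t = (3.309 − 0.05225)/0.009994 = 326 days.

326 days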